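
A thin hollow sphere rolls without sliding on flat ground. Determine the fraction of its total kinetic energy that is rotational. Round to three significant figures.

The moment of inertia is (2/3)MR², giving k ≡ I/(MR²) = 2/3.
Since ω = v/R, the translational part is ½Mv² and the rotational part is ½I(v/R)² = ½kMv²; the total is ½(1+k)Mv².
The rotational fraction is therefore k/(1+k) = (2/3)/1.667 ≈ 0.400.

fraction ≈ 0.400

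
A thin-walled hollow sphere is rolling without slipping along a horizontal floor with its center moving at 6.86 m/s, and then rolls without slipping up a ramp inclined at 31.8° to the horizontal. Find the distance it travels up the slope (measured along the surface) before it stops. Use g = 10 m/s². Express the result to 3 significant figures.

d ≈ 7.44 m

Here I = (2/3)MR², so the shape factor k = I/(MR²) = 2/3.
Since it rolls without slipping, ω = v/R and KE = ½Mv² + ½Iω² = ½(1+k)Mv² = (5/6)Mv².
Setting this equal to Mgh gives the vertical rise h = (1+k)v₀²/(2g) = 1.667×6.86²/(2×10) = 3.922 m.
Along the incline, d = h/sinθ = 3.922/sin31.8° ≈ 7.44 m.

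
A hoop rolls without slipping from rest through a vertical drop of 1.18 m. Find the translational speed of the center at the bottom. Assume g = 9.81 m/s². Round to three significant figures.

The moment of inertia is MR², giving k ≡ I/(MR²) = 1.
Pure rolling means v = ωR; then KE = ½Mv² + ½I(v/R)² = ½(1+k)Mv² = Mv².
Setting Mgh = Mv² gives v = √(2gh/(1+k)) = √(2·9.81·1.18/2) ≈ 3.40 m/s.

v ≈ 3.40 m/s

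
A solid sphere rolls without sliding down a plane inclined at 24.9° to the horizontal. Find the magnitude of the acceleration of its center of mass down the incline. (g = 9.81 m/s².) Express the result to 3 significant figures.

The moment of inertia is (2/5)MR², giving k ≡ I/(MR²) = 0.4.
Translational: Mg sinθ − f = Ma. Rotational about the CM: fR = Iα = kMRa, so f = kMa.
Eliminating f: Mg sinθ = (1+k)Ma, so a = g sinθ/(1+k) = 9.81 × sin24.9° / 1.4 ≈ 2.95 m/s².

a ≈ 2.95 m/s²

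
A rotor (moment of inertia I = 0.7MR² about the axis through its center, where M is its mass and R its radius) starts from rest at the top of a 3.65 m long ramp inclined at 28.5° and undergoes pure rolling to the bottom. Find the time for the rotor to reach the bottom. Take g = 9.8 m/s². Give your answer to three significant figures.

Here I = 0.7MR², so the shape factor k = I/(MR²) = 0.7.
Translational: Mg sinθ − f = Ma. Rotational about the CM: fR = Iα = kMRa, so f = kMa.
Hence a = g sinθ/(1+k) = 9.8×sin28.5°/1.7 = 2.751 m/s².
Starting from rest, L = ½at², so t = √(2L/a) = √(2×3.65/2.751) ≈ 1.63 s.

t ≈ 1.63 s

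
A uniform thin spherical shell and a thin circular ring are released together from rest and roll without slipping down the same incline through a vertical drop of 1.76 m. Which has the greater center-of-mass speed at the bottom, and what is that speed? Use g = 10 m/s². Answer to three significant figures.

the uniform thin spherical shell, at v ≈ 4.60 m/s

For rolling without slipping, Mgh = ½(1+k)Mv² where k = I/(MR²), so v = √(2gh/(1+k)).
Uniform thin spherical shell: k = 2/3, giving v = √(2×10×1.76/1.667) = 4.596 m/s.
Thin circular ring: k = 1, giving v = √(2×10×1.76/2) = 4.195 m/s.
The smaller k wins: the uniform thin spherical shell, at ≈ 4.60 m/s.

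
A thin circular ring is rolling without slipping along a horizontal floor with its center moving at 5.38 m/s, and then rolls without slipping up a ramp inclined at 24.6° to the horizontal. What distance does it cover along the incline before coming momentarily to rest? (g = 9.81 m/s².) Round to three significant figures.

The moment of inertia is MR², giving k ≡ I/(MR²) = 1.
The rolling condition ω = v/R makes the rotational term ½I(v/R)² = ½kMv², so KE_total = ½(1+k)Mv² = Mv².
Setting this equal to Mgh gives the vertical rise h = (1+k)v₀²/(2g) = 2×5.38²/(2×9.81) = 2.95 m.
Along the incline, d = h/sinθ = 2.95/sin24.6° ≈ 7.09 m.

d ≈ 7.09 m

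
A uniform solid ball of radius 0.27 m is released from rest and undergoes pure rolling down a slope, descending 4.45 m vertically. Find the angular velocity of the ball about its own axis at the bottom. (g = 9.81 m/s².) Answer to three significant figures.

ω ≈ 29.2 rad/s

Here I = (2/5)MR², so the shape factor k = I/(MR²) = 0.4.
The rolling condition ω = v/R makes the rotational term ½I(v/R)² = ½kMv², so KE_total = ½(1+k)Mv² = (7/10)Mv².
Energy conservation Mgh = ½(1+k)Mv² gives v = √(2gh/(1+k)) = √(2 × 9.81 × 4.45 / 1.4) = 7.897 m/s.
Then ω = v/R = 7.897 / 0.27 ≈ 29.2 rad/s.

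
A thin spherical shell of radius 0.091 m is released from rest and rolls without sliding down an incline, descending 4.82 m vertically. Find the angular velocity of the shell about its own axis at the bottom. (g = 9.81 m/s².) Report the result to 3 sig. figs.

ω ≈ 82.8 rad/s

With I = (2/3)MR², the ratio k = I/(MR²) is 2/3.
Pure rolling means v = ωR; then KE = ½Mv² + ½I(v/R)² = ½(1+k)Mv² = (5/6)Mv².
Energy conservation Mgh = ½(1+k)Mv² gives v = √(2gh/(1+k)) = √(2 × 9.81 × 4.82 / 1.667) = 7.533 m/s.
Then ω = v/R = 7.533 / 0.091 ≈ 82.8 rad/s.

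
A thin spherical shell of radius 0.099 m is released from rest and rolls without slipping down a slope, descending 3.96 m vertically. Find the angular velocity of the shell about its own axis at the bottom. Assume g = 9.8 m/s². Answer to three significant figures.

For this body I = (2/3)MR², i.e. k = I/(MR²) = 2/3.
Rolling without slipping gives ω = v/R, so the total kinetic energy is ½Mv² + ½Iω² = ½(1+k)Mv² = (5/6)Mv².
Energy conservation Mgh = ½(1+k)Mv² gives v = √(2gh/(1+k)) = √(2 × 9.8 × 3.96 / 1.667) = 6.824 m/s.
Then ω = v/R = 6.824 / 0.099 ≈ 68.9 rad/s.

ω ≈ 68.9 rad/s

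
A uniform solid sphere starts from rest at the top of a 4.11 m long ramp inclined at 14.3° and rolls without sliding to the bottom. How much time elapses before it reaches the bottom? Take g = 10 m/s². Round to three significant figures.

t ≈ 2.16 s

With I = (2/5)MR², the ratio k = I/(MR²) is 0.4.
Newton's second law down the slope: Mg sinθ − f = Ma. The torque equation fR = Iα (with α = a/R) gives f = kMa.
Hence a = g sinθ/(1+k) = 10×sin14.3°/1.4 = 1.764 m/s².
With constant a from rest, t = √(2L/a) = √(2·4.11/1.764) ≈ 2.16 s.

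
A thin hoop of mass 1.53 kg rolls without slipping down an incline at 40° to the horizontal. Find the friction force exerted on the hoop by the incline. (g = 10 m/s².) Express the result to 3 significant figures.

f ≈ 4.92 N

With I = MR², the ratio k = I/(MR²) is 1.
Along the incline Mg sinθ − f = Ma, and torque about the center fR = Iα = kMR²(a/R) gives f = kMa.
Combining, a = g sinθ/(1+k) and f = kMa = kMg sinθ/(1+k).
f = 1 × 1.53 × 10 × sin40° / 2 ≈ 4.92 N.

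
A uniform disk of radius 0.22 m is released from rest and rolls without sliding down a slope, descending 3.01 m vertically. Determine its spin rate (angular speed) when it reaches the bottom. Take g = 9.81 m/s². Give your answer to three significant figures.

ω ≈ 28.5 rad/s

With I = (1/2)MR², the ratio k = I/(MR²) is 0.5.
Pure rolling means v = ωR; then KE = ½Mv² + ½I(v/R)² = ½(1+k)Mv² = (3/4)Mv².
Energy conservation Mgh = ½(1+k)Mv² gives v = √(2gh/(1+k)) = √(2 × 9.81 × 3.01 / 1.5) = 6.275 m/s.
Then ω = v/R = 6.275 / 0.22 ≈ 28.5 rad/s.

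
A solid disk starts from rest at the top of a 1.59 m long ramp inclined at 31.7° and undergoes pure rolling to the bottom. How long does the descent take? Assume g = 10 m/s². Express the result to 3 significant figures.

t ≈ 0.953 s

The moment of inertia is (1/2)MR², giving k ≡ I/(MR²) = 0.5.
Translational: Mg sinθ − f = Ma. Rotational about the CM: fR = Iα = kMRa, so f = kMa.
Hence a = g sinθ/(1+k) = 10×sin31.7°/1.5 = 3.503 m/s².
With constant a from rest, t = √(2L/a) = √(2·1.59/3.503) ≈ 0.953 s.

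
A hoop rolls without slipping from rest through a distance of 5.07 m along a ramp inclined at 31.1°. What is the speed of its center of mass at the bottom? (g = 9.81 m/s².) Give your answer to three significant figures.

v ≈ 5.07 m/s

Here I = MR², so the shape factor k = I/(MR²) = 1.
Since it rolls without slipping, ω = v/R and KE = ½Mv² + ½Iω² = ½(1+k)Mv² = Mv².
The vertical drop is h = L sinθ = 5.07 × sin31.1° = 2.619 m.
Energy conservation: Mgh = Mv², so v = √(2gh/(1+k)) = √(2 × 9.81 × 2.619 / 2) ≈ 5.07 m/s.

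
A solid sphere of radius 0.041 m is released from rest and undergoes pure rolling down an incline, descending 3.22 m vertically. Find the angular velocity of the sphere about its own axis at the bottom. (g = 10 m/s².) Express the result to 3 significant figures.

ω ≈ 165 rad/s

Here I = (2/5)MR², so the shape factor k = I/(MR²) = 0.4.
Rolling without slipping gives ω = v/R, so the total kinetic energy is ½Mv² + ½Iω² = ½(1+k)Mv² = (7/10)Mv².
Energy conservation Mgh = ½(1+k)Mv² gives v = √(2gh/(1+k)) = √(2 × 10 × 3.22 / 1.4) = 6.782 m/s.
Then ω = v/R = 6.782 / 0.041 ≈ 165 rad/s.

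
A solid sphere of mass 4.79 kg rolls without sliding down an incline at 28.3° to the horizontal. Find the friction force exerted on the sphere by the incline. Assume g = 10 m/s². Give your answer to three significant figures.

f ≈ 6.49 N

Here I = (2/5)MR², so the shape factor k = I/(MR²) = 0.4.
Along the incline Mg sinθ − f = Ma, and torque about the center fR = Iα = kMR²(a/R) gives f = kMa.
Combining, a = g sinθ/(1+k) and f = kMa = kMg sinθ/(1+k).
f = 0.4 × 4.79 × 10 × sin28.3° / 1.4 ≈ 6.49 N.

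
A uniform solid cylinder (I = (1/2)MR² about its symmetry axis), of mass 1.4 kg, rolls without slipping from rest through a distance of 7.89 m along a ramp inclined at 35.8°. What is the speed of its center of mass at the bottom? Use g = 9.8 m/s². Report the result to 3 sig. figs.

v ≈ 7.77 m/s

For this body I = (1/2)MR², i.e. k = I/(MR²) = 0.5.
Since it rolls without slipping, ω = v/R and KE = ½Mv² + ½Iω² = ½(1+k)Mv² = (3/4)Mv².
The vertical drop is h = L sinθ = 7.89 × sin35.8° = 4.615 m.
Setting Mgh = (3/4)Mv² gives v = √(2gh/(1+k)) = √(2·9.8·4.615/1.5) ≈ 7.77 m/s.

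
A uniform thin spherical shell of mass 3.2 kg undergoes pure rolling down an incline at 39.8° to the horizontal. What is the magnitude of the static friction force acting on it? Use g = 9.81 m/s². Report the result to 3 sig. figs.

f ≈ 8.04 N

With I = (2/3)MR², the ratio k = I/(MR²) is 2/3.
Along the incline Mg sinθ − f = Ma, and torque about the center fR = Iα = kMR²(a/R) gives f = kMa.
Combining, a = g sinθ/(1+k) and f = kMa = kMg sinθ/(1+k).
f = (2/3) × 3.2 × 9.81 × sin39.8° / 1.667 ≈ 8.04 N.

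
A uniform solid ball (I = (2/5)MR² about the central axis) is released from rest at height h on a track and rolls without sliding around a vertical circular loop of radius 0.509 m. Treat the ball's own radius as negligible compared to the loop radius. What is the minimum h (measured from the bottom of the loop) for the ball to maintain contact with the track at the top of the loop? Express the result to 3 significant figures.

With I = (2/5)MR², the ratio k = I/(MR²) is 0.4.
At the top, contact is just lost when gravity alone supplies the centripetal force: Mg = Mv_top²/r, i.e. v_top² = gr.
With ω = v/R, the kinetic energy at speed v is ½(1+k)Mv² = (7/10)Mv².
Energy conservation from release (height h) to the top (height 2r): Mgh = Mg(2r) + (7/10)M·gr.
Thus h_min = 2r + (1+k)r/2 = r(2 + 1.4/2) = 0.509 × 2.7 ≈ 1.37 m.

h_min ≈ 1.37 m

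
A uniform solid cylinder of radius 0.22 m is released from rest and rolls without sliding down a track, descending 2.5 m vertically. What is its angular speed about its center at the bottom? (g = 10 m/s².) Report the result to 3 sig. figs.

ω ≈ 26.2 rad/s

For this body I = (1/2)MR², i.e. k = I/(MR²) = 0.5.
Since it rolls without slipping, ω = v/R and KE = ½Mv² + ½Iω² = ½(1+k)Mv² = (3/4)Mv².
Energy conservation Mgh = ½(1+k)Mv² gives v = √(2gh/(1+k)) = √(2 × 10 × 2.5 / 1.5) = 5.774 m/s.
The angular speed follows from ω = v/R = 5.774/0.22 ≈ 26.2 rad/s.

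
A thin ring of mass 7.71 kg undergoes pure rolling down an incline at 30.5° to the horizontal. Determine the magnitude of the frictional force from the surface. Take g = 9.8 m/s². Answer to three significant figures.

With I = MR², the ratio k = I/(MR²) is 1.
Translational: Mg sinθ − f = Ma. Rotational about the CM: fR = Iα = kMRa, so f = kMa.
Combining, a = g sinθ/(1+k) and f = kMa = kMg sinθ/(1+k).
f = 1 × 7.71 × 9.8 × sin30.5° / 2 ≈ 19.2 N.

f ≈ 19.2 N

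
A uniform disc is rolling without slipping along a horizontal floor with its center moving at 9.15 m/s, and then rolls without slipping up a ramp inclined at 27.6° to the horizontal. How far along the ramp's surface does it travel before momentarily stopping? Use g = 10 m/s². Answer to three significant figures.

d ≈ 13.6 m

For this body I = (1/2)MR², i.e. k = I/(MR²) = 0.5.
Since it rolls without slipping, ω = v/R and KE = ½Mv² + ½Iω² = ½(1+k)Mv² = (3/4)Mv².
Setting this equal to Mgh gives the vertical rise h = (1+k)v₀²/(2g) = 1.5×9.15²/(2×10) = 6.279 m.
The distance along the slope is d = h/sinθ = 6.279/sin27.6° ≈ 13.6 m.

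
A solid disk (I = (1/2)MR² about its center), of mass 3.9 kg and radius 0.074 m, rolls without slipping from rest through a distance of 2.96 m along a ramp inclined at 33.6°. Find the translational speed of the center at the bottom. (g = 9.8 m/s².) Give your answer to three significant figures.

v ≈ 4.63 m/s

For this body I = (1/2)MR², i.e. k = I/(MR²) = 0.5.
Pure rolling means v = ωR; then KE = ½Mv² + ½I(v/R)² = ½(1+k)Mv² = (3/4)Mv².
The vertical drop is h = L sinθ = 2.96 × sin33.6° = 1.638 m.
Setting Mgh = (3/4)Mv² gives v = √(2gh/(1+k)) = √(2·9.8·1.638/1.5) ≈ 4.63 m/s.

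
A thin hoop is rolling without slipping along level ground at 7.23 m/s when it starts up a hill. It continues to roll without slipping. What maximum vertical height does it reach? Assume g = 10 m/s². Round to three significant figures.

The moment of inertia is MR², giving k ≡ I/(MR²) = 1.
Since it rolls without slipping, ω = v/R and KE = ½Mv² + ½Iω² = ½(1+k)Mv² = Mv².
All of this converts to potential energy at the highest point: Mv₀² = Mgh.
Thus h = (1+k)v₀²/(2g) = 2 × 7.23² / (2 × 10) ≈ 5.23 m.

h ≈ 5.23 m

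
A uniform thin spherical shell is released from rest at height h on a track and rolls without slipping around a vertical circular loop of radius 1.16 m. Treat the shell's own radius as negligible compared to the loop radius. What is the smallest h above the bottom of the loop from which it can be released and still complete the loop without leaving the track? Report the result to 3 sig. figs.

h_min ≈ 3.29 m

With I = (2/3)MR², the ratio k = I/(MR²) is 2/3.
At the top of the loop, the minimum-contact condition is Mg = Mv_top²/r, so v_top² = gr.
With ω = v/R, the kinetic energy at speed v is ½(1+k)Mv² = (5/6)Mv².
Energy conservation from release (height h) to the top (height 2r): Mgh = Mg(2r) + (5/6)M·gr.
Thus h_min = 2r + (1+k)r/2 = r(2 + 1.667/2) = 1.16 × 2.833 ≈ 3.29 m.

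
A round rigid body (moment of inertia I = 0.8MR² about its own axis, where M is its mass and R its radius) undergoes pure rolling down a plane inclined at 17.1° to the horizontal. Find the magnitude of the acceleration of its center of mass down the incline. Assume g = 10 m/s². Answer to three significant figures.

For this body I = 0.8MR², i.e. k = I/(MR²) = 0.8.
Newton's second law down the slope: Mg sinθ − f = Ma. The torque equation fR = Iα (with α = a/R) gives f = kMa.
Eliminating f: Mg sinθ = (1+k)Ma, so a = g sinθ/(1+k) = 10 × sin17.1° / 1.8 ≈ 1.63 m/s².

a ≈ 1.63 m/s²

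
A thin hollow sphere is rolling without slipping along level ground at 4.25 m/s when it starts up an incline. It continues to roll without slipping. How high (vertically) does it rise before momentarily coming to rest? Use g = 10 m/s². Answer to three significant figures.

Here I = (2/3)MR², so the shape factor k = I/(MR²) = 2/3.
The rolling condition ω = v/R makes the rotational term ½I(v/R)² = ½kMv², so KE_total = ½(1+k)Mv² = (5/6)Mv².
All of this converts to potential energy at the highest point: (5/6)Mv₀² = Mgh.
Thus h = (1+k)v₀²/(2g) = 1.667 × 4.25² / (2 × 10) ≈ 1.51 m.

h ≈ 1.51 m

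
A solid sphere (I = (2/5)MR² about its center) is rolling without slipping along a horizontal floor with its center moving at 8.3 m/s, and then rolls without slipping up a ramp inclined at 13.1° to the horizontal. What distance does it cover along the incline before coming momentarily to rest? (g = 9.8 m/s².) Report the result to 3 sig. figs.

d ≈ 21.7 m

For this body I = (2/5)MR², i.e. k = I/(MR²) = 0.4.
Pure rolling means v = ωR; then KE = ½Mv² + ½I(v/R)² = ½(1+k)Mv² = (7/10)Mv².
Setting this equal to Mgh gives the vertical rise h = (1+k)v₀²/(2g) = 1.4×8.3²/(2×9.8) = 4.921 m.
Along the incline, d = h/sinθ = 4.921/sin13.1° ≈ 21.7 m.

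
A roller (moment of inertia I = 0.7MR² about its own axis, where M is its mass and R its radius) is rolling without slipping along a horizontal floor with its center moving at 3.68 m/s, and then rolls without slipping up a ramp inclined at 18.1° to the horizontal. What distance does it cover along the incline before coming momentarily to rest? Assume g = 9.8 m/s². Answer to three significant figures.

Here I = 0.7MR², so the shape factor k = I/(MR²) = 0.7.
The rolling condition ω = v/R makes the rotational term ½I(v/R)² = ½kMv², so KE_total = ½(1+k)Mv² = (17/20)Mv².
Setting this equal to Mgh gives the vertical rise h = (1+k)v₀²/(2g) = 1.7×3.68²/(2×9.8) = 1.175 m.
Along the incline, d = h/sinθ = 1.175/sin18.1° ≈ 3.78 m.

d ≈ 3.78 m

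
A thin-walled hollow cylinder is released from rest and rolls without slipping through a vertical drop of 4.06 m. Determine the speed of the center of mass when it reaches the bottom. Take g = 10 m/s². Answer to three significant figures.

v ≈ 6.37 m/s

With I = MR², the ratio k = I/(MR²) is 1.
Since it rolls without slipping, ω = v/R and KE = ½Mv² + ½Iω² = ½(1+k)Mv² = Mv².
Energy conservation: Mgh = Mv², so v = √(2gh/(1+k)) = √(2 × 10 × 4.06 / 2) ≈ 6.37 m/s.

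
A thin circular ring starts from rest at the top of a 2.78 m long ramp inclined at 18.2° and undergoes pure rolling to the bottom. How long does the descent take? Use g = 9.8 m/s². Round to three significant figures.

t ≈ 1.91 s

With I = MR², the ratio k = I/(MR²) is 1.
Along the incline Mg sinθ − f = Ma, and torque about the center fR = Iα = kMR²(a/R) gives f = kMa.
Hence a = g sinθ/(1+k) = 9.8×sin18.2°/2 = 1.53 m/s².
With constant a from rest, t = √(2L/a) = √(2·2.78/1.53) ≈ 1.91 s.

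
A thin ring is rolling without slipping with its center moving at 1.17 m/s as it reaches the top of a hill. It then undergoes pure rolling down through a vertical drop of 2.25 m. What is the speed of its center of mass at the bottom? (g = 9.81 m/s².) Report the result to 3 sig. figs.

v ≈ 4.84 m/s

Here I = MR², so the shape factor k = I/(MR²) = 1.
The rolling condition ω = v/R makes the rotational term ½I(v/R)² = ½kMv², so KE_total = ½(1+k)Mv² = Mv².
Conserving energy between top and bottom: Mv² = Mv₀² + Mgh, hence v² = v₀² + 2gh/(1+k).
v = √(1.17² + 2×9.81×2.25/2) = √23.44 ≈ 4.84 m/s.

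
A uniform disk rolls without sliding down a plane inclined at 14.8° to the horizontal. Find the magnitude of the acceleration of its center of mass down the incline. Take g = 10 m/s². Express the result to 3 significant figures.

For this body I = (1/2)MR², i.e. k = I/(MR²) = 0.5.
Translational: Mg sinθ − f = Ma. Rotational about the CM: fR = Iα = kMRa, so f = kMa.
Eliminating f: Mg sinθ = (1+k)Ma, so a = g sinθ/(1+k) = 10 × sin14.8° / 1.5 ≈ 1.70 m/s².

a ≈ 1.70 m/s²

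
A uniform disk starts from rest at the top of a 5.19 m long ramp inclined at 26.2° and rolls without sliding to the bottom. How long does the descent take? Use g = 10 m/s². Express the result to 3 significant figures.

t ≈ 1.88 s

Here I = (1/2)MR², so the shape factor k = I/(MR²) = 0.5.
Along the incline Mg sinθ − f = Ma, and torque about the center fR = Iα = kMR²(a/R) gives f = kMa.
Hence a = g sinθ/(1+k) = 10×sin26.2°/1.5 = 2.943 m/s².
With constant a from rest, t = √(2L/a) = √(2·5.19/2.943) ≈ 1.88 s.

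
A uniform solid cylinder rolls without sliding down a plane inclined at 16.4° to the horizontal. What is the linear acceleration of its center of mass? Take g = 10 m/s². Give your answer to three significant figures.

Here I = (1/2)MR², so the shape factor k = I/(MR²) = 0.5.
Along the incline Mg sinθ − f = Ma, and torque about the center fR = Iα = kMR²(a/R) gives f = kMa.
Eliminating f: Mg sinθ = (1+k)Ma, so a = g sinθ/(1+k) = 10 × sin16.4° / 1.5 ≈ 1.88 m/s².

a ≈ 1.88 m/s²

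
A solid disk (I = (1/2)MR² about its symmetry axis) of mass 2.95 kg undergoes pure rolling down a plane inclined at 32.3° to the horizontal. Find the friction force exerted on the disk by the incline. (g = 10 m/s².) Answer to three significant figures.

The moment of inertia is (1/2)MR², giving k ≡ I/(MR²) = 0.5.
Newton's second law down the slope: Mg sinθ − f = Ma. The torque equation fR = Iα (with α = a/R) gives f = kMa.
Combining, a = g sinθ/(1+k) and f = kMa = kMg sinθ/(1+k).
f = 0.5 × 2.95 × 10 × sin32.3° / 1.5 ≈ 5.25 N.

f ≈ 5.25 N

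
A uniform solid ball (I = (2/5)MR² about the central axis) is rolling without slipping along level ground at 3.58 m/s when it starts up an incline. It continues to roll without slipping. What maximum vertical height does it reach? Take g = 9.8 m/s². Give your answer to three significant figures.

The moment of inertia is (2/5)MR², giving k ≡ I/(MR²) = 0.4.
Pure rolling means v = ωR; then KE = ½Mv² + ½I(v/R)² = ½(1+k)Mv² = (7/10)Mv².
At the top the kinetic energy is zero, so (7/10)Mv₀² = Mgh.
Thus h = (1+k)v₀²/(2g) = 1.4 × 3.58² / (2 × 9.8) ≈ 0.915 m.

h ≈ 0.915 m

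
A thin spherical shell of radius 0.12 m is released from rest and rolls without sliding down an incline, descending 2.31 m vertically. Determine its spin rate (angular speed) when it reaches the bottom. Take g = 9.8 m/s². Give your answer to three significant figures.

For this body I = (2/3)MR², i.e. k = I/(MR²) = 2/3.
Since it rolls without slipping, ω = v/R and KE = ½Mv² + ½Iω² = ½(1+k)Mv² = (5/6)Mv².
Energy conservation Mgh = ½(1+k)Mv² gives v = √(2gh/(1+k)) = √(2 × 9.8 × 2.31 / 1.667) = 5.212 m/s.
Then ω = v/R = 5.212 / 0.12 ≈ 43.4 rad/s.

ω ≈ 43.4 rad/s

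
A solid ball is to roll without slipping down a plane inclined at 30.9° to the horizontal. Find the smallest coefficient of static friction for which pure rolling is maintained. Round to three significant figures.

μ_min ≈ 0.171

Here I = (2/5)MR², so the shape factor k = I/(MR²) = 0.4.
Translational: Mg sinθ − f = Ma. Rotational about the CM: fR = Iα = kMRa, so f = kMa.
These give a = g sinθ/(1+k) and the required friction f = kMg sinθ/(1+k).
The normal force is N = Mg cosθ, so μ_min = f/N = k tanθ/(1+k).
μ_min = 0.4 × tan30.9° / 1.4 ≈ 0.171.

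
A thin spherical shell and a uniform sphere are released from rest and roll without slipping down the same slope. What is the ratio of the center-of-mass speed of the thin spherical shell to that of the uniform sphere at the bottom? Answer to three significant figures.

Each satisfies Mgh = ½(1+k)Mv² with k = I/(MR²), so v ∝ 1/√(1+k).
For the thin spherical shell k = 2/3; for the uniform sphere k = 0.4.
v₁/v₂ = √((1+k₂)/(1+k₁)) = √(1.4/1.667) ≈ 0.917.

v_ratio ≈ 0.917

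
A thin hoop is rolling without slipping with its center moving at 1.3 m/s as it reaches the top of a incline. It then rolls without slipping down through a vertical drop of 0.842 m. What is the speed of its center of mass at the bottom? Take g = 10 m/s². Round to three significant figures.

v ≈ 3.18 m/s

The moment of inertia is MR², giving k ≡ I/(MR²) = 1.
Rolling without slipping gives ω = v/R, so the total kinetic energy is ½Mv² + ½Iω² = ½(1+k)Mv² = Mv².
Energy conservation: Mv₀² + Mgh = Mv², so v² = v₀² + 2gh/(1+k).
v = √(1.3² + 2×10×0.842/2) = √10.11 ≈ 3.18 m/s.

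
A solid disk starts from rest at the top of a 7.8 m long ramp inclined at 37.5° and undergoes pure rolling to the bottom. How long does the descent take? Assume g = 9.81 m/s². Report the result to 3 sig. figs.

Here I = (1/2)MR², so the shape factor k = I/(MR²) = 0.5.
Newton's second law down the slope: Mg sinθ − f = Ma. The torque equation fR = Iα (with α = a/R) gives f = kMa.
Hence a = g sinθ/(1+k) = 9.81×sin37.5°/1.5 = 3.981 m/s².
With constant a from rest, t = √(2L/a) = √(2·7.8/3.981) ≈ 1.98 s.

t ≈ 1.98 s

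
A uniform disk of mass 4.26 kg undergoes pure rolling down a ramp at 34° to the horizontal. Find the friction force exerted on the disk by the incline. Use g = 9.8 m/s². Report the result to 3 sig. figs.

For this body I = (1/2)MR², i.e. k = I/(MR²) = 0.5.
Along the incline Mg sinθ − f = Ma, and torque about the center fR = Iα = kMR²(a/R) gives f = kMa.
Combining, a = g sinθ/(1+k) and f = kMa = kMg sinθ/(1+k).
f = 0.5 × 4.26 × 9.8 × sin34° / 1.5 ≈ 7.78 N.

f ≈ 7.78 N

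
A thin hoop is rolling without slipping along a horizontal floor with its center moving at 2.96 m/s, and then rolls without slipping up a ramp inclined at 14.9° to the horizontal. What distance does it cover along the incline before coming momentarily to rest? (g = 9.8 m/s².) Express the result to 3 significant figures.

With I = MR², the ratio k = I/(MR²) is 1.
Pure rolling means v = ωR; then KE = ½Mv² + ½I(v/R)² = ½(1+k)Mv² = Mv².
Setting this equal to Mgh gives the vertical rise h = (1+k)v₀²/(2g) = 2×2.96²/(2×9.8) = 0.894 m.
Along the incline, d = h/sinθ = 0.894/sin14.9° ≈ 3.48 m.

d ≈ 3.48 m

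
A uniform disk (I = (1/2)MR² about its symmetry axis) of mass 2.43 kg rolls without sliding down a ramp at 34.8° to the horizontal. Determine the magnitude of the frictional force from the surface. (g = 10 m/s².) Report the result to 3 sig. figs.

f ≈ 4.62 N

The moment of inertia is (1/2)MR², giving k ≡ I/(MR²) = 0.5.
Translational: Mg sinθ − f = Ma. Rotational about the CM: fR = Iα = kMRa, so f = kMa.
Combining, a = g sinθ/(1+k) and f = kMa = kMg sinθ/(1+k).
f = 0.5 × 2.43 × 10 × sin34.8° / 1.5 ≈ 4.62 N.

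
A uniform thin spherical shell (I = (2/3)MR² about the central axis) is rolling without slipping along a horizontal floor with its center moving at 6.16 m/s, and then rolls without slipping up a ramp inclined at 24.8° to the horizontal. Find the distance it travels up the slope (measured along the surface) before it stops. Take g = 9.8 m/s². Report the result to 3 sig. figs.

With I = (2/3)MR², the ratio k = I/(MR²) is 2/3.
Since it rolls without slipping, ω = v/R and KE = ½Mv² + ½Iω² = ½(1+k)Mv² = (5/6)Mv².
Setting this equal to Mgh gives the vertical rise h = (1+k)v₀²/(2g) = 1.667×6.16²/(2×9.8) = 3.227 m.
The distance along the slope is d = h/sinθ = 3.227/sin24.8° ≈ 7.69 m.

d ≈ 7.69 m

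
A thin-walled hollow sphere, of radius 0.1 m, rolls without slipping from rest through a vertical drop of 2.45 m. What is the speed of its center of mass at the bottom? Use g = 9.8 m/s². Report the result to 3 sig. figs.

For this body I = (2/3)MR², i.e. k = I/(MR²) = 2/3.
Rolling without slipping gives ω = v/R, so the total kinetic energy is ½Mv² + ½Iω² = ½(1+k)Mv² = (5/6)Mv².
Energy conservation: Mgh = (5/6)Mv², so v = √(2gh/(1+k)) = √(2 × 9.8 × 2.45 / 1.667) ≈ 5.37 m/s.

v ≈ 5.37 m/s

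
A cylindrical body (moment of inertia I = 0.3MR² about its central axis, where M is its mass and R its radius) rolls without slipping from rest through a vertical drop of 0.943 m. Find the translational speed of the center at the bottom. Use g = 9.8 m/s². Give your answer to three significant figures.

v ≈ 3.77 m/s

With I = 0.3MR², the ratio k = I/(MR²) is 0.3.
Rolling without slipping gives ω = v/R, so the total kinetic energy is ½Mv² + ½Iω² = ½(1+k)Mv² = (13/20)Mv².
Setting Mgh = (13/20)Mv² gives v = √(2gh/(1+k)) = √(2·9.8·0.943/1.3) ≈ 3.77 m/s.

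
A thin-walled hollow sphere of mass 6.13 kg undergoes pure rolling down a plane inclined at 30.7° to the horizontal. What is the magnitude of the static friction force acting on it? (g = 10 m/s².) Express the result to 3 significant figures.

The moment of inertia is (2/3)MR², giving k ≡ I/(MR²) = 2/3.
Newton's second law down the slope: Mg sinθ − f = Ma. The torque equation fR = Iα (with α = a/R) gives f = kMa.
Combining, a = g sinθ/(1+k) and f = kMa = kMg sinθ/(1+k).
f = (2/3) × 6.13 × 10 × sin30.7° / 1.667 ≈ 12.5 N.

f ≈ 12.5 N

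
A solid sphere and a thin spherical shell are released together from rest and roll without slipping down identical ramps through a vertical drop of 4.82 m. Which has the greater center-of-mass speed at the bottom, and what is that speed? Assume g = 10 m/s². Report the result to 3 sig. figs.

the solid sphere, at v ≈ 8.30 m/s

For rolling without slipping, Mgh = ½(1+k)Mv² where k = I/(MR²), so v = √(2gh/(1+k)).
Solid sphere: k = 0.4, giving v = √(2×10×4.82/1.4) = 8.298 m/s.
Thin spherical shell: k = 2/3, giving v = √(2×10×4.82/1.667) = 7.605 m/s.
The smaller k wins: the solid sphere, at ≈ 8.30 m/s.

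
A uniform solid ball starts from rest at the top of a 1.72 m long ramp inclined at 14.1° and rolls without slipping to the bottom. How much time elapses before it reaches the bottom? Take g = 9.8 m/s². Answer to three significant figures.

t ≈ 1.42 s

For this body I = (2/5)MR², i.e. k = I/(MR²) = 0.4.
Newton's second law down the slope: Mg sinθ − f = Ma. The torque equation fR = Iα (with α = a/R) gives f = kMa.
Hence a = g sinθ/(1+k) = 9.8×sin14.1°/1.4 = 1.705 m/s².
With constant a from rest, t = √(2L/a) = √(2·1.72/1.705) ≈ 1.42 s.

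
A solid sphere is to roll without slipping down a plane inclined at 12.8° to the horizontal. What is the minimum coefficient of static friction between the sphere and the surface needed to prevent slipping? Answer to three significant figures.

μ_min ≈ 0.0649

For this body I = (2/5)MR², i.e. k = I/(MR²) = 0.4.
Along the incline Mg sinθ − f = Ma, and torque about the center fR = Iα = kMR²(a/R) gives f = kMa.
These give a = g sinθ/(1+k) and the required friction f = kMg sinθ/(1+k).
With N = Mg cosθ, the no-slip condition f ≤ μN gives μ_min = f/N = k tanθ/(1+k).
μ_min = 0.4 × tan12.8° / 1.4 ≈ 0.0649.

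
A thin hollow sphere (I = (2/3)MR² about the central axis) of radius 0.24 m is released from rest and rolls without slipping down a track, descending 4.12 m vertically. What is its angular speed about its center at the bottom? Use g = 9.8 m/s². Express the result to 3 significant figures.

The moment of inertia is (2/3)MR², giving k ≡ I/(MR²) = 2/3.
Since it rolls without slipping, ω = v/R and KE = ½Mv² + ½Iω² = ½(1+k)Mv² = (5/6)Mv².
Energy conservation Mgh = ½(1+k)Mv² gives v = √(2gh/(1+k)) = √(2 × 9.8 × 4.12 / 1.667) = 6.961 m/s.
Then ω = v/R = 6.961 / 0.24 ≈ 29.0 rad/s.

ω ≈ 29.0 rad/s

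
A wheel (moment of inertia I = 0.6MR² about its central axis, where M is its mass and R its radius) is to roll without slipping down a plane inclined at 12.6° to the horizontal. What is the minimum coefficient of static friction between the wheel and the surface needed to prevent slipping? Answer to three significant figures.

For this body I = 0.6MR², i.e. k = I/(MR²) = 0.6.
Translational: Mg sinθ − f = Ma. Rotational about the CM: fR = Iα = kMRa, so f = kMa.
These give a = g sinθ/(1+k) and the required friction f = kMg sinθ/(1+k).
The normal force is N = Mg cosθ, so μ_min = f/N = k tanθ/(1+k).
μ_min = 0.6 × tan12.6° / 1.6 ≈ 0.0838.

μ_min ≈ 0.0838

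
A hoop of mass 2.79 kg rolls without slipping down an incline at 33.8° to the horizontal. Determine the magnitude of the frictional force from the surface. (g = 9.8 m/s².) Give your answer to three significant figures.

f ≈ 7.61 N

The moment of inertia is MR², giving k ≡ I/(MR²) = 1.
Translational: Mg sinθ − f = Ma. Rotational about the CM: fR = Iα = kMRa, so f = kMa.
Combining, a = g sinθ/(1+k) and f = kMa = kMg sinθ/(1+k).
f = 1 × 2.79 × 9.8 × sin33.8° / 2 ≈ 7.61 N.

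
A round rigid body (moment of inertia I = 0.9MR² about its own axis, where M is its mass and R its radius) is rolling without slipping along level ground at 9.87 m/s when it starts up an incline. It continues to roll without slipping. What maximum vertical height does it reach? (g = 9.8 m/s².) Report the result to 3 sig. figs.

With I = 0.9MR², the ratio k = I/(MR²) is 0.9.
Since it rolls without slipping, ω = v/R and KE = ½Mv² + ½Iω² = ½(1+k)Mv² = (19/20)Mv².
At the top the kinetic energy is zero, so (19/20)Mv₀² = Mgh.
Thus h = (1+k)v₀²/(2g) = 1.9 × 9.87² / (2 × 9.8) ≈ 9.44 m.

h ≈ 9.44 m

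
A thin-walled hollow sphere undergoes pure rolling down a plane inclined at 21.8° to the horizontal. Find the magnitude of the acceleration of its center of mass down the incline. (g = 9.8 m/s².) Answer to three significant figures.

a ≈ 2.18 m/s²

Here I = (2/3)MR², so the shape factor k = I/(MR²) = 2/3.
Newton's second law down the slope: Mg sinθ − f = Ma. The torque equation fR = Iα (with α = a/R) gives f = kMa.
Eliminating f: Mg sinθ = (1+k)Ma, so a = g sinθ/(1+k) = 9.8 × sin21.8° / 1.667 ≈ 2.18 m/s².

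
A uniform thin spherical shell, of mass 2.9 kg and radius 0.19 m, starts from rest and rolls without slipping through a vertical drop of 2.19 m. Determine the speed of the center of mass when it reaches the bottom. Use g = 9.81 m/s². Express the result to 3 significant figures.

v ≈ 5.08 m/s

The moment of inertia is (2/3)MR², giving k ≡ I/(MR²) = 2/3.
Rolling without slipping gives ω = v/R, so the total kinetic energy is ½Mv² + ½Iω² = ½(1+k)Mv² = (5/6)Mv².
Energy conservation: Mgh = (5/6)Mv², so v = √(2gh/(1+k)) = √(2 × 9.81 × 2.19 / 1.667) ≈ 5.08 m/s.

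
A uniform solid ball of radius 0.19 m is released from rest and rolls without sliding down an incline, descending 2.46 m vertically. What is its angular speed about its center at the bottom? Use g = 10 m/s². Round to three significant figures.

With I = (2/5)MR², the ratio k = I/(MR²) is 0.4.
Rolling without slipping gives ω = v/R, so the total kinetic energy is ½Mv² + ½Iω² = ½(1+k)Mv² = (7/10)Mv².
Energy conservation Mgh = ½(1+k)Mv² gives v = √(2gh/(1+k)) = √(2 × 10 × 2.46 / 1.4) = 5.928 m/s.
Then ω = v/R = 5.928 / 0.19 ≈ 31.2 rad/s.

ω ≈ 31.2 rad/s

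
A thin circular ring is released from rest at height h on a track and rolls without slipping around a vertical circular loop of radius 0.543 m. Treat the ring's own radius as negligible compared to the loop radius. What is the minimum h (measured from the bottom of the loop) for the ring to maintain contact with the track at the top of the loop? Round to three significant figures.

The moment of inertia is MR², giving k ≡ I/(MR²) = 1.
At the top of the loop, the minimum-contact condition is Mg = Mv_top²/r, so v_top² = gr.
With ω = v/R, the kinetic energy at speed v is ½(1+k)Mv² = Mv².
Energy conservation from release (height h) to the top (height 2r): Mgh = Mg(2r) + M·gr.
Thus h_min = 2r + (1+k)r/2 = r(2 + 2/2) = 0.543 × 3 ≈ 1.63 m.

h_min ≈ 1.63 m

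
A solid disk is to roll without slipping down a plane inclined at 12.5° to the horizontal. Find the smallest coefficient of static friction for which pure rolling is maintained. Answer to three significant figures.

For this body I = (1/2)MR², i.e. k = I/(MR²) = 0.5.
Translational: Mg sinθ − f = Ma. Rotational about the CM: fR = Iα = kMRa, so f = kMa.
These give a = g sinθ/(1+k) and the required friction f = kMg sinθ/(1+k).
The normal force is N = Mg cosθ, so μ_min = f/N = k tanθ/(1+k).
μ_min = 0.5 × tan12.5° / 1.5 ≈ 0.0739.

μ_min ≈ 0.0739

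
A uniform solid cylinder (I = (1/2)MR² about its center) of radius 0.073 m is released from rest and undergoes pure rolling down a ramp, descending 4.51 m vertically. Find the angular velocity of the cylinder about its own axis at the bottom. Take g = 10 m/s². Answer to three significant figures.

ω ≈ 106 rad/s

For this body I = (1/2)MR², i.e. k = I/(MR²) = 0.5.
Rolling without slipping gives ω = v/R, so the total kinetic energy is ½Mv² + ½Iω² = ½(1+k)Mv² = (3/4)Mv².
Energy conservation Mgh = ½(1+k)Mv² gives v = √(2gh/(1+k)) = √(2 × 10 × 4.51 / 1.5) = 7.755 m/s.
Then ω = v/R = 7.755 / 0.073 ≈ 106 rad/s.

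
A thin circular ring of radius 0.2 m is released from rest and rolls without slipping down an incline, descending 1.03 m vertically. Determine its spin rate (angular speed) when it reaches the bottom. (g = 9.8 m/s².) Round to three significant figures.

Here I = MR², so the shape factor k = I/(MR²) = 1.
Pure rolling means v = ωR; then KE = ½Mv² + ½I(v/R)² = ½(1+k)Mv² = Mv².
Energy conservation Mgh = ½(1+k)Mv² gives v = √(2gh/(1+k)) = √(2 × 9.8 × 1.03 / 2) = 3.177 m/s.
The angular speed follows from ω = v/R = 3.177/0.2 ≈ 15.9 rad/s.

ω ≈ 15.9 rad/s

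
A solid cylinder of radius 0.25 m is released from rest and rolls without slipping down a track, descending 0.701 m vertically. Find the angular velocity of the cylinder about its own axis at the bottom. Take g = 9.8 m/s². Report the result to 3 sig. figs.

With I = (1/2)MR², the ratio k = I/(MR²) is 0.5.
Since it rolls without slipping, ω = v/R and KE = ½Mv² + ½Iω² = ½(1+k)Mv² = (3/4)Mv².
Energy conservation Mgh = ½(1+k)Mv² gives v = √(2gh/(1+k)) = √(2 × 9.8 × 0.701 / 1.5) = 3.027 m/s.
Then ω = v/R = 3.027 / 0.25 ≈ 12.1 rad/s.

ω ≈ 12.1 rad/s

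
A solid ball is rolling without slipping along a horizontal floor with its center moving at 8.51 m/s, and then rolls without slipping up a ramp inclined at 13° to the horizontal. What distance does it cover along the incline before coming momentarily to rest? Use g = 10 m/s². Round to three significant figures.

d ≈ 22.5 m

The moment of inertia is (2/5)MR², giving k ≡ I/(MR²) = 0.4.
Since it rolls without slipping, ω = v/R and KE = ½Mv² + ½Iω² = ½(1+k)Mv² = (7/10)Mv².
Setting this equal to Mgh gives the vertical rise h = (1+k)v₀²/(2g) = 1.4×8.51²/(2×10) = 5.069 m.
The distance along the slope is d = h/sinθ = 5.069/sin13° ≈ 22.5 m.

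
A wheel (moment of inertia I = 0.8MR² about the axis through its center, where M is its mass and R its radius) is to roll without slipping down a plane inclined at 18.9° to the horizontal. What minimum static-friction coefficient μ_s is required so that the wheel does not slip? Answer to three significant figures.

μ_min ≈ 0.152

The moment of inertia is 0.8MR², giving k ≡ I/(MR²) = 0.8.
Newton's second law down the slope: Mg sinθ − f = Ma. The torque equation fR = Iα (with α = a/R) gives f = kMa.
These give a = g sinθ/(1+k) and the required friction f = kMg sinθ/(1+k).
With N = Mg cosθ, the no-slip condition f ≤ μN gives μ_min = f/N = k tanθ/(1+k).
μ_min = 0.8 × tan18.9° / 1.8 ≈ 0.152.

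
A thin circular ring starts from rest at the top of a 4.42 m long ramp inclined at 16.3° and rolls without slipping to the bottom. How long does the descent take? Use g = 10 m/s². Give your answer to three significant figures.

With I = MR², the ratio k = I/(MR²) is 1.
Newton's second law down the slope: Mg sinθ − f = Ma. The torque equation fR = Iα (with α = a/R) gives f = kMa.
Hence a = g sinθ/(1+k) = 10×sin16.3°/2 = 1.403 m/s².
With constant a from rest, t = √(2L/a) = √(2·4.42/1.403) ≈ 2.51 s.

t ≈ 2.51 s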